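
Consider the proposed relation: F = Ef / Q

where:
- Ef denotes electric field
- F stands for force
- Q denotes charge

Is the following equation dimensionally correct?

No

Ef (electric field) has dimensions [I^-1 L M T^-3].
F (force) has dimensions [L M T^-2].
Q (charge) has dimensions [I T].

Left side: [L M T^-2]
Right side: [I^-2 L M T^-4]

The two sides have different dimensions, so the equation is NOT dimensionally consistent.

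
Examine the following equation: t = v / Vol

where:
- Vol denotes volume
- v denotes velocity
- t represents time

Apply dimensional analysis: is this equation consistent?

No

Vol (volume) has dimensions [L^3].
v (velocity) has dimensions [L T^-1].
t (time) has dimensions [T].

Left side: [T]
Right side: [L^-2 T^-1]

The two sides have different dimensions, so the equation is NOT dimensionally consistent.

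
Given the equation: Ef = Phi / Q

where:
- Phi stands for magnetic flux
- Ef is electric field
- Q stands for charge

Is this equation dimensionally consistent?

No

Phi (magnetic flux) has dimensions [I^-1 L^2 M T^-2].
Ef (electric field) has dimensions [I^-1 L M T^-3].
Q (charge) has dimensions [I T].

Left side: [I^-1 L M T^-3]
Right side: [I^-2 L^2 M T^-3]

The two sides have different dimensions, so the equation is NOT dimensionally consistent.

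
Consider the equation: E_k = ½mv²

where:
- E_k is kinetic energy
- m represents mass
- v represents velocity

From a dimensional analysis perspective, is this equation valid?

Yes

E_k (kinetic energy) has dimensions [L^2 M T^-2].
m (mass) has dimensions [M].
v (velocity) has dimensions [L T^-1].

Left side: [L^2 M T^-2]
Right side: [L^2 M T^-2]

Both sides have the same dimensions, so the equation is dimensionally consistent.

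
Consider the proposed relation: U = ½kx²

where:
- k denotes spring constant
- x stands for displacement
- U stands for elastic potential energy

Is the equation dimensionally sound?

Yes

k (spring constant) has dimensions [M T^-2].
x (displacement) has dimensions [L].
U (elastic potential energy) has dimensions [L^2 M T^-2].

Left side: [L^2 M T^-2]
Right side: [L^2 M T^-2]

Both sides have the same dimensions, so the equation is dimensionally consistent.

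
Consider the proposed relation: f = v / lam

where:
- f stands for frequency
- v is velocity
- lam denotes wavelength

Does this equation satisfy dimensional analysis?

Yes

f (frequency) has dimensions [T^-1].
v (velocity) has dimensions [L T^-1].
lam (wavelength) has dimensions [L].

Left side: [T^-1]
Right side: [T^-1]

Both sides have the same dimensions, so the equation is dimensionally consistent.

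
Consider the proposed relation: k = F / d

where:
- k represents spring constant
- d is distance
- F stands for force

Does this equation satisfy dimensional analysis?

Yes

k (spring constant) has dimensions [M T^-2].
d (distance) has dimensions [L].
F (force) has dimensions [L M T^-2].

Left side: [M T^-2]
Right side: [M T^-2]

Both sides have the same dimensions, so the equation is dimensionally consistent.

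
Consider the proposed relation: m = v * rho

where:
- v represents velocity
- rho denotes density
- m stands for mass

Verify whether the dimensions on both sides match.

No

v (velocity) has dimensions [L T^-1].
rho (density) has dimensions [L^-3 M].
m (mass) has dimensions [M].

Left side: [M]
Right side: [L^-2 M T^-1]

The two sides have different dimensions, so the equation is NOT dimensionally consistent.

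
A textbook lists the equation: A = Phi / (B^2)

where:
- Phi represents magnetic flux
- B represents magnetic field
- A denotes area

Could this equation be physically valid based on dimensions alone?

No

Phi (magnetic flux) has dimensions [I^-1 L^2 M T^-2].
B (magnetic field) has dimensions [I^-1 M T^-2].
A (area) has dimensions [L^2].

Left side: [L^2]
Right side: [I L^2 M^-1 T^2]

The two sides have different dimensions, so the equation is NOT dimensionally consistent.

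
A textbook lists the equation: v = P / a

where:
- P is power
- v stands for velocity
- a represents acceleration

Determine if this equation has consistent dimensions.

No

P (power) has dimensions [L^2 M T^-3].
v (velocity) has dimensions [L T^-1].
a (acceleration) has dimensions [L T^-2].

Left side: [L T^-1]
Right side: [L M T^-1]

The two sides have different dimensions, so the equation is NOT dimensionally consistent.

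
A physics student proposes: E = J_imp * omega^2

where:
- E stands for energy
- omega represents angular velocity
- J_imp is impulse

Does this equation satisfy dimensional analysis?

No

E (energy) has dimensions [L^2 M T^-2].
omega (angular velocity) has dimensions [T^-1].
J_imp (impulse) has dimensions [L M T^-1].

Left side: [L^2 M T^-2]
Right side: [L M T^-3]

The two sides have different dimensions, so the equation is NOT dimensionally consistent.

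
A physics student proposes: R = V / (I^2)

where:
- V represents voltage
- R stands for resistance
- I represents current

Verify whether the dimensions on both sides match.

No

V (voltage) has dimensions [I^-1 L^2 M T^-3].
R (resistance) has dimensions [I^-2 L^2 M T^-3].
I (current) has dimensions [I].

Left side: [I^-2 L^2 M T^-3]
Right side: [I^-3 L^2 M T^-3]

The two sides have different dimensions, so the equation is NOT dimensionally consistent.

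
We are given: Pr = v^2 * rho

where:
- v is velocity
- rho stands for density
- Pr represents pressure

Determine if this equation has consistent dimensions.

Yes

v (velocity) has dimensions [L T^-1].
rho (density) has dimensions [L^-3 M].
Pr (pressure) has dimensions [L^-1 M T^-2].

Left side: [L^-1 M T^-2]
Right side: [L^-1 M T^-2]

Both sides have the same dimensions, so the equation is dimensionally consistent.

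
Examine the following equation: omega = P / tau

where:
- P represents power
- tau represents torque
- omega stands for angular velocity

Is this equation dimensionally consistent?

Yes

P (power) has dimensions [L^2 M T^-3].
tau (torque) has dimensions [L^2 M T^-2].
omega (angular velocity) has dimensions [T^-1].

Left side: [T^-1]
Right side: [T^-1]

Both sides have the same dimensions, so the equation is dimensionally consistent.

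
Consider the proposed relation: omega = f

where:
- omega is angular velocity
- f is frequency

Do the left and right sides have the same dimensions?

Yes

omega (angular velocity) has dimensions [T^-1].
f (frequency) has dimensions [T^-1].

Left side: [T^-1]
Right side: [T^-1]

Both sides have the same dimensions, so the equation is dimensionally consistent.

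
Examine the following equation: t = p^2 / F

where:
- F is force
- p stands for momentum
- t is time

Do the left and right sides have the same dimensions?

No

F (force) has dimensions [L M T^-2].
p (momentum) has dimensions [L M T^-1].
t (time) has dimensions [T].

Left side: [T]
Right side: [L M]

The two sides have different dimensions, so the equation is NOT dimensionally consistent.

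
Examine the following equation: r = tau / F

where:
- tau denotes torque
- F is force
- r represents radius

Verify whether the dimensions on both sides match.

Yes

tau (torque) has dimensions [L^2 M T^-2].
F (force) has dimensions [L M T^-2].
r (radius) has dimensions [L].

Left side: [L]
Right side: [L]

Both sides have the same dimensions, so the equation is dimensionally consistent.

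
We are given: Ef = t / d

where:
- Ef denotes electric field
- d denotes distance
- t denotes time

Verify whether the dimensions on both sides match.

No

Ef (electric field) has dimensions [I^-1 L M T^-3].
d (distance) has dimensions [L].
t (time) has dimensions [T].

Left side: [I^-1 L M T^-3]
Right side: [L^-1 T]

The two sides have different dimensions, so the equation is NOT dimensionally consistent.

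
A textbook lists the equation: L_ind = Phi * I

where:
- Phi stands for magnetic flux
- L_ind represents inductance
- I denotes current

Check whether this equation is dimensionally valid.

No

Phi (magnetic flux) has dimensions [I^-1 L^2 M T^-2].
L_ind (inductance) has dimensions [I^-2 L^2 M T^-2].
I (current) has dimensions [I].

Left side: [I^-2 L^2 M T^-2]
Right side: [L^2 M T^-2]

The two sides have different dimensions, so the equation is NOT dimensionally consistent.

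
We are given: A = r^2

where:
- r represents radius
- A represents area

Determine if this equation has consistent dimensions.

Yes

r (radius) has dimensions [L].
A (area) has dimensions [L^2].

Left side: [L^2]
Right side: [L^2]

Both sides have the same dimensions, so the equation is dimensionally consistent.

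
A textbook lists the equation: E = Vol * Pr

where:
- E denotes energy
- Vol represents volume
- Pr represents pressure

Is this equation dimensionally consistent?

Yes

E (energy) has dimensions [L^2 M T^-2].
Vol (volume) has dimensions [L^3].
Pr (pressure) has dimensions [L^-1 M T^-2].

Left side: [L^2 M T^-2]
Right side: [L^2 M T^-2]

Both sides have the same dimensions, so the equation is dimensionally consistent.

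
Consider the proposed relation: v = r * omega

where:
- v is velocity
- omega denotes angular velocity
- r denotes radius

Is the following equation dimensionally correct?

Yes

v (velocity) has dimensions [L T^-1].
omega (angular velocity) has dimensions [T^-1].
r (radius) has dimensions [L].

Left side: [L T^-1]
Right side: [L T^-1]

Both sides have the same dimensions, so the equation is dimensionally consistent.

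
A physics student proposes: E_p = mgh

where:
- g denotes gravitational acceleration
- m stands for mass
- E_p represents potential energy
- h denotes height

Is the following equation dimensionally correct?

Yes

g (gravitational acceleration) has dimensions [L T^-2].
m (mass) has dimensions [M].
E_p (potential energy) has dimensions [L^2 M T^-2].
h (height) has dimensions [L].

Left side: [L^2 M T^-2]
Right side: [L^2 M T^-2]

Both sides have the same dimensions, so the equation is dimensionally consistent.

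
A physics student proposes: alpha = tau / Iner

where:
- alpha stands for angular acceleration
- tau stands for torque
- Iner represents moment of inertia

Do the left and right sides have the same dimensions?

Yes

alpha (angular acceleration) has dimensions [T^-2].
tau (torque) has dimensions [L^2 M T^-2].
Iner (moment of inertia) has dimensions [L^2 M].

Left side: [T^-2]
Right side: [T^-2]

Both sides have the same dimensions, so the equation is dimensionally consistent.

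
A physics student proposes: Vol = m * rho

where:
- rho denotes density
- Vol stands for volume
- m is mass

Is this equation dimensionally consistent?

No

rho (density) has dimensions [L^-3 M].
Vol (volume) has dimensions [L^3].
m (mass) has dimensions [M].

Left side: [L^3]
Right side: [L^-3 M^2]

The two sides have different dimensions, so the equation is NOT dimensionally consistent.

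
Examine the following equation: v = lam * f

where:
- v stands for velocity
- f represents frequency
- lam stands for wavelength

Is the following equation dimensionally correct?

Yes

v (velocity) has dimensions [L T^-1].
f (frequency) has dimensions [T^-1].
lam (wavelength) has dimensions [L].

Left side: [L T^-1]
Right side: [L T^-1]

Both sides have the same dimensions, so the equation is dimensionally consistent.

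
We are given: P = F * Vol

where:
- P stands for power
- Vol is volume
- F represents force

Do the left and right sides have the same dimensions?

No

P (power) has dimensions [L^2 M T^-3].
Vol (volume) has dimensions [L^3].
F (force) has dimensions [L M T^-2].

Left side: [L^2 M T^-3]
Right side: [L^4 M T^-2]

The two sides have different dimensions, so the equation is NOT dimensionally consistent.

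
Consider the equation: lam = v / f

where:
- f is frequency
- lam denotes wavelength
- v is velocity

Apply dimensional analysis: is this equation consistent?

Yes

f (frequency) has dimensions [T^-1].
lam (wavelength) has dimensions [L].
v (velocity) has dimensions [L T^-1].

Left side: [L]
Right side: [L]

Both sides have the same dimensions, so the equation is dimensionally consistent.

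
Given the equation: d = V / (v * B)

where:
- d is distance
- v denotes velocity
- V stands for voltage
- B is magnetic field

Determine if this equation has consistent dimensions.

Yes

d (distance) has dimensions [L].
v (velocity) has dimensions [L T^-1].
V (voltage) has dimensions [I^-1 L^2 M T^-3].
B (magnetic field) has dimensions [I^-1 M T^-2].

Left side: [L]
Right side: [L]

Both sides have the same dimensions, so the equation is dimensionally consistent.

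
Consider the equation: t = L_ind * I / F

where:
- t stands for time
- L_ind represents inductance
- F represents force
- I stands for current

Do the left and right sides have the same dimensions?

No

t (time) has dimensions [T].
L_ind (inductance) has dimensions [I^-2 L^2 M T^-2].
F (force) has dimensions [L M T^-2].
I (current) has dimensions [I].

Left side: [T]
Right side: [I^-1 L]

The two sides have different dimensions, so the equation is NOT dimensionally consistent.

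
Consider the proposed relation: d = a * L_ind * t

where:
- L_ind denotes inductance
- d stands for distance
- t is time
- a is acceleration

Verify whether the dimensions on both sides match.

No

L_ind (inductance) has dimensions [I^-2 L^2 M T^-2].
d (distance) has dimensions [L].
t (time) has dimensions [T].
a (acceleration) has dimensions [L T^-2].

Left side: [L]
Right side: [I^-2 L^3 M T^-3]

The two sides have different dimensions, so the equation is NOT dimensionally consistent.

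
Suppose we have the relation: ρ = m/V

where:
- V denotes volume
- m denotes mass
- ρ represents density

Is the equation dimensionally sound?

Yes

V (volume) has dimensions [L^3].
m (mass) has dimensions [M].
ρ (density) has dimensions [L^-3 M].

Left side: [L^-3 M]
Right side: [L^-3 M]

Both sides have the same dimensions, so the equation is dimensionally consistent.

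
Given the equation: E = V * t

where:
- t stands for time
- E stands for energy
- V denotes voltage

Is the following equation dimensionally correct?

No

t (time) has dimensions [T].
E (energy) has dimensions [L^2 M T^-2].
V (voltage) has dimensions [I^-1 L^2 M T^-3].

Left side: [L^2 M T^-2]
Right side: [I^-1 L^2 M T^-2]

The two sides have different dimensions, so the equation is NOT dimensionally consistent.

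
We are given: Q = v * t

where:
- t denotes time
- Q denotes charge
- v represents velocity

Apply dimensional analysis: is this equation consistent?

No

t (time) has dimensions [T].
Q (charge) has dimensions [I T].
v (velocity) has dimensions [L T^-1].

Left side: [I T]
Right side: [L]

The two sides have different dimensions, so the equation is NOT dimensionally consistent.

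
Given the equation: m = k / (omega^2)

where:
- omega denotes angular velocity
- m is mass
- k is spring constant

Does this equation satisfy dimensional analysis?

Yes

omega (angular velocity) has dimensions [T^-1].
m (mass) has dimensions [M].
k (spring constant) has dimensions [M T^-2].

Left side: [M]
Right side: [M]

Both sides have the same dimensions, so the equation is dimensionally consistent.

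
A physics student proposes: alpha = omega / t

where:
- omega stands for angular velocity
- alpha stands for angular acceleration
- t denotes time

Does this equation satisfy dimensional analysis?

Yes

omega (angular velocity) has dimensions [T^-1].
alpha (angular acceleration) has dimensions [T^-2].
t (time) has dimensions [T].

Left side: [T^-2]
Right side: [T^-2]

Both sides have the same dimensions, so the equation is dimensionally consistent.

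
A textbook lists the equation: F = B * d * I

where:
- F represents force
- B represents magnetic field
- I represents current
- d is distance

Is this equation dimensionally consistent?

Yes

F (force) has dimensions [L M T^-2].
B (magnetic field) has dimensions [I^-1 M T^-2].
I (current) has dimensions [I].
d (distance) has dimensions [L].

Left side: [L M T^-2]
Right side: [L M T^-2]

Both sides have the same dimensions, so the equation is dimensionally consistent.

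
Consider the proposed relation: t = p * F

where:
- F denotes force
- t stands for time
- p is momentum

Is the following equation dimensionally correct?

No

F (force) has dimensions [L M T^-2].
t (time) has dimensions [T].
p (momentum) has dimensions [L M T^-1].

Left side: [T]
Right side: [L^2 M^2 T^-3]

The two sides have different dimensions, so the equation is NOT dimensionally consistent.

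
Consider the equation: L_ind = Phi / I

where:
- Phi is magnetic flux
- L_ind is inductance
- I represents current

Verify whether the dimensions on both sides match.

Yes

Phi (magnetic flux) has dimensions [I^-1 L^2 M T^-2].
L_ind (inductance) has dimensions [I^-2 L^2 M T^-2].
I (current) has dimensions [I].

Left side: [I^-2 L^2 M T^-2]
Right side: [I^-2 L^2 M T^-2]

Both sides have the same dimensions, so the equation is dimensionally consistent.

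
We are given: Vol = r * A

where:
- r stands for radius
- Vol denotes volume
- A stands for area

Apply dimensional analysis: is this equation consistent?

Yes

r (radius) has dimensions [L].
Vol (volume) has dimensions [L^3].
A (area) has dimensions [L^2].

Left side: [L^3]
Right side: [L^3]

Both sides have the same dimensions, so the equation is dimensionally consistent.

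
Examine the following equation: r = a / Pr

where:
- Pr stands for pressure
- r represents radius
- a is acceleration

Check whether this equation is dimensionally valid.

No

Pr (pressure) has dimensions [L^-1 M T^-2].
r (radius) has dimensions [L].
a (acceleration) has dimensions [L T^-2].

Left side: [L]
Right side: [L^2 M^-1]

The two sides have different dimensions, so the equation is NOT dimensionally consistent.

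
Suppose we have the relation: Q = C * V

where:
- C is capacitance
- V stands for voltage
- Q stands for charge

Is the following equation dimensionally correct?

Yes

C (capacitance) has dimensions [I^2 L^-2 M^-1 T^4].
V (voltage) has dimensions [I^-1 L^2 M T^-3].
Q (charge) has dimensions [I T].

Left side: [I T]
Right side: [I T]

Both sides have the same dimensions, so the equation is dimensionally consistent.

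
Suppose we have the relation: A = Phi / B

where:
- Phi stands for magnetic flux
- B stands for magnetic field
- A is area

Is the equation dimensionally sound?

Yes

Phi (magnetic flux) has dimensions [I^-1 L^2 M T^-2].
B (magnetic field) has dimensions [I^-1 M T^-2].
A (area) has dimensions [L^2].

Left side: [L^2]
Right side: [L^2]

Both sides have the same dimensions, so the equation is dimensionally consistent.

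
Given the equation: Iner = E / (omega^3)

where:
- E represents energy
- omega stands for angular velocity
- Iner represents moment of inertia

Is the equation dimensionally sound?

No

E (energy) has dimensions [L^2 M T^-2].
omega (angular velocity) has dimensions [T^-1].
Iner (moment of inertia) has dimensions [L^2 M].

Left side: [L^2 M]
Right side: [L^2 M T]

The two sides have different dimensions, so the equation is NOT dimensionally consistent.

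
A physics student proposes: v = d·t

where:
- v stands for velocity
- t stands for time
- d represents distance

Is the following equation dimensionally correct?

No

v (velocity) has dimensions [L T^-1].
t (time) has dimensions [T].
d (distance) has dimensions [L].

Left side: [L T^-1]
Right side: [L T]

The two sides have different dimensions, so the equation is NOT dimensionally consistent.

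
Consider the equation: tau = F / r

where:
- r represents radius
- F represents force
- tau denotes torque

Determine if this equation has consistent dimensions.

No

r (radius) has dimensions [L].
F (force) has dimensions [L M T^-2].
tau (torque) has dimensions [L^2 M T^-2].

Left side: [L^2 M T^-2]
Right side: [M T^-2]

The two sides have different dimensions, so the equation is NOT dimensionally consistent.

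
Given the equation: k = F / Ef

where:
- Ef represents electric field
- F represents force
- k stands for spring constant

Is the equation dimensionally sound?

No

Ef (electric field) has dimensions [I^-1 L M T^-3].
F (force) has dimensions [L M T^-2].
k (spring constant) has dimensions [M T^-2].

Left side: [M T^-2]
Right side: [I T]

The two sides have different dimensions, so the equation is NOT dimensionally consistent.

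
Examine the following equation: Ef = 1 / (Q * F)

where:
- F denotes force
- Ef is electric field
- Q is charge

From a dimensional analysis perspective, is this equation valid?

No

F (force) has dimensions [L M T^-2].
Ef (electric field) has dimensions [I^-1 L M T^-3].
Q (charge) has dimensions [I T].

Left side: [I^-1 L M T^-3]
Right side: [I^-1 L^-1 M^-1 T]

The two sides have different dimensions, so the equation is NOT dimensionally consistent.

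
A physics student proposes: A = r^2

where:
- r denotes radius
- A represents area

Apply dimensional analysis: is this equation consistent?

Yes

r (radius) has dimensions [L].
A (area) has dimensions [L^2].

Left side: [L^2]
Right side: [L^2]

Both sides have the same dimensions, so the equation is dimensionally consistent.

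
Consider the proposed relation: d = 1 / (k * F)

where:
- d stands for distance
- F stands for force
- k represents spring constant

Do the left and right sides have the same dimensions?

No

d (distance) has dimensions [L].
F (force) has dimensions [L M T^-2].
k (spring constant) has dimensions [M T^-2].

Left side: [L]
Right side: [L^-1 M^-2 T^4]

The two sides have different dimensions, so the equation is NOT dimensionally consistent.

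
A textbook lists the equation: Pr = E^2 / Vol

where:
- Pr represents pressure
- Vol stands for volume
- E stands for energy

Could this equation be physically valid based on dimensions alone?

No

Pr (pressure) has dimensions [L^-1 M T^-2].
Vol (volume) has dimensions [L^3].
E (energy) has dimensions [L^2 M T^-2].

Left side: [L^-1 M T^-2]
Right side: [L M^2 T^-4]

The two sides have different dimensions, so the equation is NOT dimensionally consistent.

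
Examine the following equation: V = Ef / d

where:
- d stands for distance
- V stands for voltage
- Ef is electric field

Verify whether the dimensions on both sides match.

No

d (distance) has dimensions [L].
V (voltage) has dimensions [I^-1 L^2 M T^-3].
Ef (electric field) has dimensions [I^-1 L M T^-3].

Left side: [I^-1 L^2 M T^-3]
Right side: [I^-1 M T^-3]

The two sides have different dimensions, so the equation is NOT dimensionally consistent.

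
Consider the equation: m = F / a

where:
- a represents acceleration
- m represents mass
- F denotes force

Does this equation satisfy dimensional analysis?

Yes

a (acceleration) has dimensions [L T^-2].
m (mass) has dimensions [M].
F (force) has dimensions [L M T^-2].

Left side: [M]
Right side: [M]

Both sides have the same dimensions, so the equation is dimensionally consistent.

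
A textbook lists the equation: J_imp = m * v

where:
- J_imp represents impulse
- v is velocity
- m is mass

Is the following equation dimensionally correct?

Yes

J_imp (impulse) has dimensions [L M T^-1].
v (velocity) has dimensions [L T^-1].
m (mass) has dimensions [M].

Left side: [L M T^-1]
Right side: [L M T^-1]

Both sides have the same dimensions, so the equation is dimensionally consistent.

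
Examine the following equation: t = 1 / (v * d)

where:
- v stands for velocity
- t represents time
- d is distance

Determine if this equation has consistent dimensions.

No

v (velocity) has dimensions [L T^-1].
t (time) has dimensions [T].
d (distance) has dimensions [L].

Left side: [T]
Right side: [L^-2 T]

The two sides have different dimensions, so the equation is NOT dimensionally consistent.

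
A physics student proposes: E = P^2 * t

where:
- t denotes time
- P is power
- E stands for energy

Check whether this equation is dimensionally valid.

No

t (time) has dimensions [T].
P (power) has dimensions [L^2 M T^-3].
E (energy) has dimensions [L^2 M T^-2].

Left side: [L^2 M T^-2]
Right side: [L^4 M^2 T^-5]

The two sides have different dimensions, so the equation is NOT dimensionally consistent.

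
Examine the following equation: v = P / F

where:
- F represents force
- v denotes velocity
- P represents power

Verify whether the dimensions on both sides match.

Yes

F (force) has dimensions [L M T^-2].
v (velocity) has dimensions [L T^-1].
P (power) has dimensions [L^2 M T^-3].

Left side: [L T^-1]
Right side: [L T^-1]

Both sides have the same dimensions, so the equation is dimensionally consistent.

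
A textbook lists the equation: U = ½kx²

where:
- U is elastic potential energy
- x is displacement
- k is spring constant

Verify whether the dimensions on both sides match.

Yes

U (elastic potential energy) has dimensions [L^2 M T^-2].
x (displacement) has dimensions [L].
k (spring constant) has dimensions [M T^-2].

Left side: [L^2 M T^-2]
Right side: [L^2 M T^-2]

Both sides have the same dimensions, so the equation is dimensionally consistent.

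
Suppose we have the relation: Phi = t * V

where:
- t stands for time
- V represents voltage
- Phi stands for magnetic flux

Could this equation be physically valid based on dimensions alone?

Yes

t (time) has dimensions [T].
V (voltage) has dimensions [I^-1 L^2 M T^-3].
Phi (magnetic flux) has dimensions [I^-1 L^2 M T^-2].

Left side: [I^-1 L^2 M T^-2]
Right side: [I^-1 L^2 M T^-2]

Both sides have the same dimensions, so the equation is dimensionally consistent.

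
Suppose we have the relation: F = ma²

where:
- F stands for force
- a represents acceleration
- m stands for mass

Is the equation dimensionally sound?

No

F (force) has dimensions [L M T^-2].
a (acceleration) has dimensions [L T^-2].
m (mass) has dimensions [M].

Left side: [L M T^-2]
Right side: [L^2 M T^-4]

The two sides have different dimensions, so the equation is NOT dimensionally consistent.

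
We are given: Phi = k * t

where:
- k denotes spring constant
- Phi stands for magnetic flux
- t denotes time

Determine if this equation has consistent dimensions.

No

k (spring constant) has dimensions [M T^-2].
Phi (magnetic flux) has dimensions [I^-1 L^2 M T^-2].
t (time) has dimensions [T].

Left side: [I^-1 L^2 M T^-2]
Right side: [M T^-1]

The two sides have different dimensions, so the equation is NOT dimensionally consistent.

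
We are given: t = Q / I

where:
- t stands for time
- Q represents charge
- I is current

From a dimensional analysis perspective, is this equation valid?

Yes

t (time) has dimensions [T].
Q (charge) has dimensions [I T].
I (current) has dimensions [I].

Left side: [T]
Right side: [T]

Both sides have the same dimensions, so the equation is dimensionally consistent.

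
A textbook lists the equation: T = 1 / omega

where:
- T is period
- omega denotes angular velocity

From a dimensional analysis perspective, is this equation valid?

Yes

T (period) has dimensions [T].
omega (angular velocity) has dimensions [T^-1].

Left side: [T]
Right side: [T]

Both sides have the same dimensions, so the equation is dimensionally consistent.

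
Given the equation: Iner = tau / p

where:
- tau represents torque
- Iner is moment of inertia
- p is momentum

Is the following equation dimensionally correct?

No

tau (torque) has dimensions [L^2 M T^-2].
Iner (moment of inertia) has dimensions [L^2 M].
p (momentum) has dimensions [L M T^-1].

Left side: [L^2 M]
Right side: [L T^-1]

The two sides have different dimensions, so the equation is NOT dimensionally consistent.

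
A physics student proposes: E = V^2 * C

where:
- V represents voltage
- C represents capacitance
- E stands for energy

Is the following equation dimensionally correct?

Yes

V (voltage) has dimensions [I^-1 L^2 M T^-3].
C (capacitance) has dimensions [I^2 L^-2 M^-1 T^4].
E (energy) has dimensions [L^2 M T^-2].

Left side: [L^2 M T^-2]
Right side: [L^2 M T^-2]

Both sides have the same dimensions, so the equation is dimensionally consistent.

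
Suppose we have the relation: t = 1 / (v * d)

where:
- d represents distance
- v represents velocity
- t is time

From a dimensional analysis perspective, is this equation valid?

No

d (distance) has dimensions [L].
v (velocity) has dimensions [L T^-1].
t (time) has dimensions [T].

Left side: [T]
Right side: [L^-2 T]

The two sides have different dimensions, so the equation is NOT dimensionally consistent.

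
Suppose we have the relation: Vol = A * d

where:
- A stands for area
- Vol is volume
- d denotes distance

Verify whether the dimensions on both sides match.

Yes

A (area) has dimensions [L^2].
Vol (volume) has dimensions [L^3].
d (distance) has dimensions [L].

Left side: [L^3]
Right side: [L^3]

Both sides have the same dimensions, so the equation is dimensionally consistent.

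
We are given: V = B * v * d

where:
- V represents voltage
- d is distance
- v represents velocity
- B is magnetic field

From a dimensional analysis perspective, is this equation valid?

Yes

V (voltage) has dimensions [I^-1 L^2 M T^-3].
d (distance) has dimensions [L].
v (velocity) has dimensions [L T^-1].
B (magnetic field) has dimensions [I^-1 M T^-2].

Left side: [I^-1 L^2 M T^-3]
Right side: [I^-1 L^2 M T^-3]

Both sides have the same dimensions, so the equation is dimensionally consistent.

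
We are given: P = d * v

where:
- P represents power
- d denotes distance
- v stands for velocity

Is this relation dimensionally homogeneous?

No

P (power) has dimensions [L^2 M T^-3].
d (distance) has dimensions [L].
v (velocity) has dimensions [L T^-1].

Left side: [L^2 M T^-3]
Right side: [L^2 T^-1]

The two sides have different dimensions, so the equation is NOT dimensionally consistent.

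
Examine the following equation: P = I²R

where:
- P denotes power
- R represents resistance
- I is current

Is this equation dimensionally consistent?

Yes

P (power) has dimensions [L^2 M T^-3].
R (resistance) has dimensions [I^-2 L^2 M T^-3].
I (current) has dimensions [I].

Left side: [L^2 M T^-3]
Right side: [L^2 M T^-3]

Both sides have the same dimensions, so the equation is dimensionally consistent.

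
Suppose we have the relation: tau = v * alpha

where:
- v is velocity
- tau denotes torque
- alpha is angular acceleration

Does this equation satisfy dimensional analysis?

No

v (velocity) has dimensions [L T^-1].
tau (torque) has dimensions [L^2 M T^-2].
alpha (angular acceleration) has dimensions [T^-2].

Left side: [L^2 M T^-2]
Right side: [L T^-3]

The two sides have different dimensions, so the equation is NOT dimensionally consistent.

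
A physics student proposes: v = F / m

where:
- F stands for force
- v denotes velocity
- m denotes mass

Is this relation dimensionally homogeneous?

No

F (force) has dimensions [L M T^-2].
v (velocity) has dimensions [L T^-1].
m (mass) has dimensions [M].

Left side: [L T^-1]
Right side: [L T^-2]

The two sides have different dimensions, so the equation is NOT dimensionally consistent.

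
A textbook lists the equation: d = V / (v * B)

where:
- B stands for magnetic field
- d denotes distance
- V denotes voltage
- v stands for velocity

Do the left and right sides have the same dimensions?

Yes

B (magnetic field) has dimensions [I^-1 M T^-2].
d (distance) has dimensions [L].
V (voltage) has dimensions [I^-1 L^2 M T^-3].
v (velocity) has dimensions [L T^-1].

Left side: [L]
Right side: [L]

Both sides have the same dimensions, so the equation is dimensionally consistent.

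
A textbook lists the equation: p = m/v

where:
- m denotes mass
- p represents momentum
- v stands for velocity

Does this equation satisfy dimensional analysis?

No

m (mass) has dimensions [M].
p (momentum) has dimensions [L M T^-1].
v (velocity) has dimensions [L T^-1].

Left side: [L M T^-1]
Right side: [L^-1 M T]

The two sides have different dimensions, so the equation is NOT dimensionally consistent.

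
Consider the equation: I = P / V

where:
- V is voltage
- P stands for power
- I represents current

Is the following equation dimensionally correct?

Yes

V (voltage) has dimensions [I^-1 L^2 M T^-3].
P (power) has dimensions [L^2 M T^-3].
I (current) has dimensions [I].

Left side: [I]
Right side: [I]

Both sides have the same dimensions, so the equation is dimensionally consistent.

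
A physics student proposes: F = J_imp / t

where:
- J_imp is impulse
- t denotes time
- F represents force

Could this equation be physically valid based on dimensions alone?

Yes

J_imp (impulse) has dimensions [L M T^-1].
t (time) has dimensions [T].
F (force) has dimensions [L M T^-2].

Left side: [L M T^-2]
Right side: [L M T^-2]

Both sides have the same dimensions, so the equation is dimensionally consistent.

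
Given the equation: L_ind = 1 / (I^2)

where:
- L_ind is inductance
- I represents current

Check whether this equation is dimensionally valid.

No

L_ind (inductance) has dimensions [I^-2 L^2 M T^-2].
I (current) has dimensions [I].

Left side: [I^-2 L^2 M T^-2]
Right side: [I^-2]

The two sides have different dimensions, so the equation is NOT dimensionally consistent.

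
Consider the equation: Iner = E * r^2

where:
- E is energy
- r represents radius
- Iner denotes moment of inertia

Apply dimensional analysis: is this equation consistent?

No

E (energy) has dimensions [L^2 M T^-2].
r (radius) has dimensions [L].
Iner (moment of inertia) has dimensions [L^2 M].

Left side: [L^2 M]
Right side: [L^4 M T^-2]

The two sides have different dimensions, so the equation is NOT dimensionally consistent.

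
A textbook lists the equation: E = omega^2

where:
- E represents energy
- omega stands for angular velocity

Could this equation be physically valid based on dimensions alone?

No

E (energy) has dimensions [L^2 M T^-2].
omega (angular velocity) has dimensions [T^-1].

Left side: [L^2 M T^-2]
Right side: [T^-2]

The two sides have different dimensions, so the equation is NOT dimensionally consistent.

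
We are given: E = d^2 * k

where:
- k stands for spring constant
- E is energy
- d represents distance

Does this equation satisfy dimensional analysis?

Yes

k (spring constant) has dimensions [M T^-2].
E (energy) has dimensions [L^2 M T^-2].
d (distance) has dimensions [L].

Left side: [L^2 M T^-2]
Right side: [L^2 M T^-2]

Both sides have the same dimensions, so the equation is dimensionally consistent.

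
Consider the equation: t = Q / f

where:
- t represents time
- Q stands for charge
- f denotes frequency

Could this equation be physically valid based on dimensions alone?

No

t (time) has dimensions [T].
Q (charge) has dimensions [I T].
f (frequency) has dimensions [T^-1].

Left side: [T]
Right side: [I T^2]

The two sides have different dimensions, so the equation is NOT dimensionally consistent.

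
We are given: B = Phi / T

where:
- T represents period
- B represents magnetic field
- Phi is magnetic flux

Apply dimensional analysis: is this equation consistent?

No

T (period) has dimensions [T].
B (magnetic field) has dimensions [I^-1 M T^-2].
Phi (magnetic flux) has dimensions [I^-1 L^2 M T^-2].

Left side: [I^-1 M T^-2]
Right side: [I^-1 L^2 M T^-3]

The two sides have different dimensions, so the equation is NOT dimensionally consistent.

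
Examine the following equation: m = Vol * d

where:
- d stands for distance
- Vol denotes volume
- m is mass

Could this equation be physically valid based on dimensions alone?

No

d (distance) has dimensions [L].
Vol (volume) has dimensions [L^3].
m (mass) has dimensions [M].

Left side: [M]
Right side: [L^4]

The two sides have different dimensions, so the equation is NOT dimensionally consistent.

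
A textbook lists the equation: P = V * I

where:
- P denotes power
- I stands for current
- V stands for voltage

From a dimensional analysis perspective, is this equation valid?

Yes

P (power) has dimensions [L^2 M T^-3].
I (current) has dimensions [I].
V (voltage) has dimensions [I^-1 L^2 M T^-3].

Left side: [L^2 M T^-3]
Right side: [L^2 M T^-3]

Both sides have the same dimensions, so the equation is dimensionally consistent.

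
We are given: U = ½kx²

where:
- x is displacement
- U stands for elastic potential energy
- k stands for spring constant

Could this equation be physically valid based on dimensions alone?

Yes

x (displacement) has dimensions [L].
U (elastic potential energy) has dimensions [L^2 M T^-2].
k (spring constant) has dimensions [M T^-2].

Left side: [L^2 M T^-2]
Right side: [L^2 M T^-2]

Both sides have the same dimensions, so the equation is dimensionally consistent.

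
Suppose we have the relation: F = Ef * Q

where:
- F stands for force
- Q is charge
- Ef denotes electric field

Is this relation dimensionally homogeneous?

Yes

F (force) has dimensions [L M T^-2].
Q (charge) has dimensions [I T].
Ef (electric field) has dimensions [I^-1 L M T^-3].

Left side: [L M T^-2]
Right side: [L M T^-2]

Both sides have the same dimensions, so the equation is dimensionally consistent.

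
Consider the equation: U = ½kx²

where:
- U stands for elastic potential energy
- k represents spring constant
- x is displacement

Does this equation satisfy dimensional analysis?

Yes

U (elastic potential energy) has dimensions [L^2 M T^-2].
k (spring constant) has dimensions [M T^-2].
x (displacement) has dimensions [L].

Left side: [L^2 M T^-2]
Right side: [L^2 M T^-2]

Both sides have the same dimensions, so the equation is dimensionally consistent.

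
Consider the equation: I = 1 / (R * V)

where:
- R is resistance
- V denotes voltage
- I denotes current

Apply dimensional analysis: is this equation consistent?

No

R (resistance) has dimensions [I^-2 L^2 M T^-3].
V (voltage) has dimensions [I^-1 L^2 M T^-3].
I (current) has dimensions [I].

Left side: [I]
Right side: [I^3 L^-4 M^-2 T^6]

The two sides have different dimensions, so the equation is NOT dimensionally consistent.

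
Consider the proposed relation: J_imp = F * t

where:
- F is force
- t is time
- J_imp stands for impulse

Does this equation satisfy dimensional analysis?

Yes

F (force) has dimensions [L M T^-2].
t (time) has dimensions [T].
J_imp (impulse) has dimensions [L M T^-1].

Left side: [L M T^-1]
Right side: [L M T^-1]

Both sides have the same dimensions, so the equation is dimensionally consistent.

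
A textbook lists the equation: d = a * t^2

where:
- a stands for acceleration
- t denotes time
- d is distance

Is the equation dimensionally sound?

Yes

a (acceleration) has dimensions [L T^-2].
t (time) has dimensions [T].
d (distance) has dimensions [L].

Left side: [L]
Right side: [L]

Both sides have the same dimensions, so the equation is dimensionally consistent.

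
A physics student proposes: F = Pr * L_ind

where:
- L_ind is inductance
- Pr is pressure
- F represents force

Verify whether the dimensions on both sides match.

No

L_ind (inductance) has dimensions [I^-2 L^2 M T^-2].
Pr (pressure) has dimensions [L^-1 M T^-2].
F (force) has dimensions [L M T^-2].

Left side: [L M T^-2]
Right side: [I^-2 L M^2 T^-4]

The two sides have different dimensions, so the equation is NOT dimensionally consistent.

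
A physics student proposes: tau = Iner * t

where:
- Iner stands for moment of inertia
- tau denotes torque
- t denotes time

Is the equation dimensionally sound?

No

Iner (moment of inertia) has dimensions [L^2 M].
tau (torque) has dimensions [L^2 M T^-2].
t (time) has dimensions [T].

Left side: [L^2 M T^-2]
Right side: [L^2 M T]

The two sides have different dimensions, so the equation is NOT dimensionally consistent.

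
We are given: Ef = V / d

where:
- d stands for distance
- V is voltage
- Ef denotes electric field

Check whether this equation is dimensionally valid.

Yes

d (distance) has dimensions [L].
V (voltage) has dimensions [I^-1 L^2 M T^-3].
Ef (electric field) has dimensions [I^-1 L M T^-3].

Left side: [I^-1 L M T^-3]
Right side: [I^-1 L M T^-3]

Both sides have the same dimensions, so the equation is dimensionally consistent.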